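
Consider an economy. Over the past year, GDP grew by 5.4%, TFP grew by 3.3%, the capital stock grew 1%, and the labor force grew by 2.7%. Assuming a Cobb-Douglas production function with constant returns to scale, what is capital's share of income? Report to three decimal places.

gY = gA + α·gK + (1−α)·gL, so gY − gA − gL = α(gK − gL).
5.4 − 3.3 − 2.7 = α × (1 − 2.7).
-0.6 = -1.7 α, so α = 0.35294.

0.353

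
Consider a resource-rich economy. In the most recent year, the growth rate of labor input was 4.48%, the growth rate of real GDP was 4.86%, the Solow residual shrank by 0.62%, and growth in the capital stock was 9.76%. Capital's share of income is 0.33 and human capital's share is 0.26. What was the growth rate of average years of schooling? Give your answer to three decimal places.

Labor's share = 1 − 0.33 − 0.26 = 0.41.
gY = gA + 0.33×9.76 + 0.41×4.48 + 0.26×g.
0.26×g = 4.86 + 0.62 − 5.0576 = 0.4224.
g = 0.4224 / 0.26 = 1.62462%.

1.625%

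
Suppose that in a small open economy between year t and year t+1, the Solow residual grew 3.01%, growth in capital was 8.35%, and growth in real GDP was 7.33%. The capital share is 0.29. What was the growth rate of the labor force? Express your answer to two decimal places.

Labor's share = 1 − 0.29 = 0.71.
gY = gA + 0.29×8.35 + 0.71×g.
0.71×g = 7.33 − 3.01 − 2.4215 = 1.8985.
g = 1.8985 / 0.71 = 2.6739%.

2.67%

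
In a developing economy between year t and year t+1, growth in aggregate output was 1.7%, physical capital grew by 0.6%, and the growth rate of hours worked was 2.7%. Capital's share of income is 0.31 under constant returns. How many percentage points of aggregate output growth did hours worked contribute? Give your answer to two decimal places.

Labor's share = 1 − 0.31 = 0.69.
Contribution = share × growth = 0.69 × 2.7 = 1.863 pp.

1.86 pp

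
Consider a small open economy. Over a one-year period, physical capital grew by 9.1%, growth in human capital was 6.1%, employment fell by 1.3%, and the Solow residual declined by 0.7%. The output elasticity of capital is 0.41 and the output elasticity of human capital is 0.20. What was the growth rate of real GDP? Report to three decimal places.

Labor's share = 1 − 0.41 − 0.2 = 0.39.
Physical capital: 0.41 × 9.1 = 3.731 pp.
Human capital: 0.2 × 6.1 = 1.22 pp.
Employment: 0.39 × (-1.3) = -0.507 pp.
Output growth = -0.7 + 4.444 = 3.744%.

Real GDP grew 3.744%.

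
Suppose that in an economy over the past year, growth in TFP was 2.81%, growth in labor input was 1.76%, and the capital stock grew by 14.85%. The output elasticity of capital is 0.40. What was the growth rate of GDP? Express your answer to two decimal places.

Labor's share = 1 − 0.4 = 0.6.
The capital stock: 0.4 × 14.85 = 5.94 pp.
Labor input: 0.6 × 1.76 = 1.056 pp.
Output growth = 2.81 + 6.996 = 9.806%.

9.81%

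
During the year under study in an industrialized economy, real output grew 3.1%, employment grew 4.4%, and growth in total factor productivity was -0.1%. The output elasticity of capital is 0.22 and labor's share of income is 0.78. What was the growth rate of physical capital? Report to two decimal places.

Labor's share = 1 − 0.22 = 0.78.
gY = gA + 0.78×4.4 + 0.22×g.
0.22×g = 3.1 + 0.1 − 3.432 = -0.232.
g = -0.232 / 0.22 = -1.0545%.

-1.05%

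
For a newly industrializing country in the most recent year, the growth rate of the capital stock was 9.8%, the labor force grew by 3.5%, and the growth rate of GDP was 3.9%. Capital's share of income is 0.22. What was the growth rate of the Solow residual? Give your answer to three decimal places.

Labor's share = 1 − 0.22 = 0.78.
The capital stock: 0.22 × 9.8 = 2.156 pp.
The labor force: 0.78 × 3.5 = 2.73 pp.
TFP growth = 3.9 − 4.886 = -0.986%.

-0.986%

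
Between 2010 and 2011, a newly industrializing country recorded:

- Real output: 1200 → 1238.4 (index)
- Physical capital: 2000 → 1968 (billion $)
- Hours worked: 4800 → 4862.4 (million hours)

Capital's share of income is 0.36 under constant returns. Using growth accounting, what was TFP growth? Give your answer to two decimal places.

2.94%

Real output growth = (1238.4 − 1200) / 1200 = 3.2%.
Physical capital growth = (1968 − 2000) / 2000 = -1.6%.
Hours worked growth = (4862.4 − 4800) / 4800 = 1.3%.
Labor's share = 1 − 0.36 = 0.64.
Physical capital: 0.36 × (-1.6) = -0.576 pp.
Hours worked: 0.64 × 1.3 = 0.832 pp.
TFP growth = 3.2 − 0.256 = 2.944%.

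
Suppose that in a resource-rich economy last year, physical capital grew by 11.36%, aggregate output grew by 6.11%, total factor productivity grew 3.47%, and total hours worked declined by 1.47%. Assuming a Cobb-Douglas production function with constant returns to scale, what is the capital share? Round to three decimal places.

gY = gA + α·gK + (1−α)·gL, so gY − gA − gL = α(gK − gL).
6.11 − 3.47 + 1.47 = α × (11.36 − (-1.47)).
4.11 = 12.83 α, so α = 0.32034.

The capital share is 0.320.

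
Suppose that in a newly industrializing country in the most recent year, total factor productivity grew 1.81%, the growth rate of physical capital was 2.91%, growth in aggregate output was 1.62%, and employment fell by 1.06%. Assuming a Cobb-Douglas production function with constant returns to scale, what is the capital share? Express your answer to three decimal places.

gY = gA + α·gK + (1−α)·gL, so gY − gA − gL = α(gK − gL).
1.62 − 1.81 + 1.06 = α × (2.91 − (-1.06)).
0.87 = 3.97 α, so α = 0.21914.

The capital share is 0.219.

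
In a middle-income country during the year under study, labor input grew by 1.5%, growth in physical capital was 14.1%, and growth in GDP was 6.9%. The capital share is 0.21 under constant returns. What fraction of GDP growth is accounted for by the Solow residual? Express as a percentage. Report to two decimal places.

Labor's share = 1 − 0.21 = 0.79.
Physical capital: 0.21 × 14.1 = 2.961 pp.
Labor input: 0.79 × 1.5 = 1.185 pp.
TFP growth = 6.9 − 4.146 = 2.754%.
TFP share of growth = 2.754 / 6.9 × 100 = 39.913%.

39.91%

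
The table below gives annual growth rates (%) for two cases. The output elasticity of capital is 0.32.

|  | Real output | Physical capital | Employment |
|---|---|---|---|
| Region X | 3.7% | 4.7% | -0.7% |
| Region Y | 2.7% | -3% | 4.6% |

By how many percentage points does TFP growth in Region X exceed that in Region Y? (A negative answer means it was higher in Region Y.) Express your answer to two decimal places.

Labor's share = 1 − 0.32 = 0.68.
Region X: TFP = 3.7 − 1.504 + 0.476 = 2.672%.
Region Y: TFP = 2.7 + 0.96 − 3.128 = 0.532%.
Difference = 2.672 − (0.532) = 2.14 pp.

2.14 percentage points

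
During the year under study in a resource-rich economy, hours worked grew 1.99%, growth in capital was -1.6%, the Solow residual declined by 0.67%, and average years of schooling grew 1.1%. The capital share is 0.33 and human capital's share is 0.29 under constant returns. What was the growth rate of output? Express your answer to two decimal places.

-0.12%

Labor's share = 1 − 0.33 − 0.29 = 0.38.
Capital: 0.33 × (-1.6) = -0.528 pp.
Average years of schooling: 0.29 × 1.1 = 0.319 pp.
Hours worked: 0.38 × 1.99 = 0.7562 pp.
Output growth = -0.67 + 0.5472 = -0.1228%.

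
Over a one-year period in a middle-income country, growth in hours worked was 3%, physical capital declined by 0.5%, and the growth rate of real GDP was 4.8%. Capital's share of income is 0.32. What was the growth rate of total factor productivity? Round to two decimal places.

Labor's share = 1 − 0.32 = 0.68.
Physical capital: 0.32 × (-0.5) = -0.16 pp.
Hours worked: 0.68 × 3 = 2.04 pp.
TFP growth = 4.8 − 1.88 = 2.92%.

2.92%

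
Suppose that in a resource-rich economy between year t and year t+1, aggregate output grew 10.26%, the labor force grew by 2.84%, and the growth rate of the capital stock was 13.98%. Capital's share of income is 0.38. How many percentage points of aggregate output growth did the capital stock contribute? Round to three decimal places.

5.312 percentage points

Contribution = share × growth = 0.38 × 13.98 = 5.3124 pp.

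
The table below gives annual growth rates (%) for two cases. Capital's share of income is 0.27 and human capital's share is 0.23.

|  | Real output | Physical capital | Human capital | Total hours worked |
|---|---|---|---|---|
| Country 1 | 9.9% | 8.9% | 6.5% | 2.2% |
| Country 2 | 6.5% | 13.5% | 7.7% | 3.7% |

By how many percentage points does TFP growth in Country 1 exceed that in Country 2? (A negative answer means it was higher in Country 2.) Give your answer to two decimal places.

5.67 percentage points

Labor's share = 1 − 0.27 − 0.23 = 0.5.
Country 1: TFP = 9.9 − 2.403 − 1.495 − 1.1 = 4.902%.
Country 2: TFP = 6.5 − 3.645 − 1.771 − 1.85 = -0.766%.
Difference = 4.902 − (-0.766) = 5.668 pp.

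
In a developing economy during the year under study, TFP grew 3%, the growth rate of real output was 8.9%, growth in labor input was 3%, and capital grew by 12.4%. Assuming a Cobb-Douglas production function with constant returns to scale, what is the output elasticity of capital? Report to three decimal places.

gY = gA + α·gK + (1−α)·gL, so gY − gA − gL = α(gK − gL).
8.9 − 3 − 3 = α × (12.4 − 3).
2.9 = 9.4 α, so α = 0.30851.

The output elasticity of capital is 0.309.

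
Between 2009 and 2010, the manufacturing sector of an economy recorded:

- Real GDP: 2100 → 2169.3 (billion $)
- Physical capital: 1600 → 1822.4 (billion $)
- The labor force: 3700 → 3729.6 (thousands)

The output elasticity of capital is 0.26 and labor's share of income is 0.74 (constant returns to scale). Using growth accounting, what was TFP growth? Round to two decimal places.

-0.91%

Real GDP growth = (2169.3 − 2100) / 2100 = 3.3%.
Physical capital growth = (1822.4 − 1600) / 1600 = 13.9%.
The labor force growth = (3729.6 − 3700) / 3700 = 0.8%.
Labor's share = 1 − 0.26 = 0.74.
Physical capital: 0.26 × 13.9 = 3.614 pp.
The labor force: 0.74 × 0.8 = 0.592 pp.
TFP growth = 3.3 − 4.206 = -0.906%.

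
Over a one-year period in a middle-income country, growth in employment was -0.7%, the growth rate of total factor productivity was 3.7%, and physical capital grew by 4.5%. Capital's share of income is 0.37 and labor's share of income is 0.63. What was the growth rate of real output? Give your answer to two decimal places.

Labor's share = 1 − 0.37 = 0.63.
Physical capital: 0.37 × 4.5 = 1.665 pp.
Employment: 0.63 × (-0.7) = -0.441 pp.
Output growth = 3.7 + 1.224 = 4.924%.

Real output grew 4.92%.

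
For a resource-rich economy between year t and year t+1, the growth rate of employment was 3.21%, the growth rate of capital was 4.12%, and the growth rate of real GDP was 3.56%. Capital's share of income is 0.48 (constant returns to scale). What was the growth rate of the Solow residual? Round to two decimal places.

-0.09%

Labor's share = 1 − 0.48 = 0.52.
Capital: 0.48 × 4.12 = 1.9776 pp.
Employment: 0.52 × 3.21 = 1.6692 pp.
TFP growth = 3.56 − 3.6468 = -0.0868%.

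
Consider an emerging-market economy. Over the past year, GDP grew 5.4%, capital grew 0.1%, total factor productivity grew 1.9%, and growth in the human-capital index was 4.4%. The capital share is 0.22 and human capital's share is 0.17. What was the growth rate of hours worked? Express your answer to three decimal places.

4.475%

Labor's share = 1 − 0.22 − 0.17 = 0.61.
gY = gA + 0.22×0.1 + 0.17×4.4 + 0.61×g.
0.61×g = 5.4 − 1.9 − 0.77 = 2.73.
g = 2.73 / 0.61 = 4.47541%.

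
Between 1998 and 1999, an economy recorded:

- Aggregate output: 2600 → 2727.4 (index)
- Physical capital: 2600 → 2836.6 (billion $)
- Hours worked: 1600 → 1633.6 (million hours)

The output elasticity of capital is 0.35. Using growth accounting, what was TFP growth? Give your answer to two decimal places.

Aggregate output growth = (2727.4 − 2600) / 2600 = 4.9%.
Physical capital growth = (2836.6 − 2600) / 2600 = 9.1%.
Hours worked growth = (1633.6 − 1600) / 1600 = 2.1%.
Labor's share = 1 − 0.35 = 0.65.
Physical capital: 0.35 × 9.1 = 3.185 pp.
Hours worked: 0.65 × 2.1 = 1.365 pp.
TFP growth = 4.9 − 4.55 = 0.35%.

0.35%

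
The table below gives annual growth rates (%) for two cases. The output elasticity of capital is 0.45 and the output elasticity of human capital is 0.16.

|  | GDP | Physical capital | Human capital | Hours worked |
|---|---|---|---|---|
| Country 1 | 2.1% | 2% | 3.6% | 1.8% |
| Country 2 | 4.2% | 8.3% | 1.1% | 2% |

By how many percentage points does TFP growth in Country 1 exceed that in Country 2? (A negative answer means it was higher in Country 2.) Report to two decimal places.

0.41 percentage points

Labor's share = 1 − 0.45 − 0.16 = 0.39.
Country 1: TFP = 2.1 − 0.9 − 0.576 − 0.702 = -0.078%.
Country 2: TFP = 4.2 − 3.735 − 0.176 − 0.78 = -0.491%.
Difference = -0.078 − (-0.491) = 0.413 pp.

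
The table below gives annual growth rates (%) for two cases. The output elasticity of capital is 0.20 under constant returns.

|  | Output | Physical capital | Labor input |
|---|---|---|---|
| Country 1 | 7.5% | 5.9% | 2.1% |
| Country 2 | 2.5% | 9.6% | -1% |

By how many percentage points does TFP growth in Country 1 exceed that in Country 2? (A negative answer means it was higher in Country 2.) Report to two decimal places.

3.26 percentage points

Labor's share = 1 − 0.2 = 0.8.
Country 1: TFP = 7.5 − 1.18 − 1.68 = 4.64%.
Country 2: TFP = 2.5 − 1.92 + 0.8 = 1.38%.
Difference = 4.64 − (1.38) = 3.26 pp.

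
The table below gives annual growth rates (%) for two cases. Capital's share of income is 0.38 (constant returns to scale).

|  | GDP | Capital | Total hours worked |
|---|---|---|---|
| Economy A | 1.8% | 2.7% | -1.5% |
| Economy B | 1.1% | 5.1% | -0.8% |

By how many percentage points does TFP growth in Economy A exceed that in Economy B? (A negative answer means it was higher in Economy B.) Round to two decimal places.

2.05 percentage points

Labor's share = 1 − 0.38 = 0.62.
Economy A: TFP = 1.8 − 1.026 + 0.93 = 1.704%.
Economy B: TFP = 1.1 − 1.938 + 0.496 = -0.342%.
Difference = 1.704 − (-0.342) = 2.046 pp.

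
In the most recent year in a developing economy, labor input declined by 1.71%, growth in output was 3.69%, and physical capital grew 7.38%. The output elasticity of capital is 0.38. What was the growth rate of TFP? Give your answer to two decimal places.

1.95%

Labor's share = 1 − 0.38 = 0.62.
Physical capital: 0.38 × 7.38 = 2.8044 pp.
Labor input: 0.62 × (-1.71) = -1.0602 pp.
TFP growth = 3.69 − 1.7442 = 1.9458%.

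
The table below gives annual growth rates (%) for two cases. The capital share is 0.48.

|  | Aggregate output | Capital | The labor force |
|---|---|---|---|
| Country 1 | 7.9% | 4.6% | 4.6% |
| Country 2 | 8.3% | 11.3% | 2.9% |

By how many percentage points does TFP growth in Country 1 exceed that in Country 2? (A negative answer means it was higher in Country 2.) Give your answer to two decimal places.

Labor's share = 1 − 0.48 = 0.52.
Country 1: TFP = 7.9 − 2.208 − 2.392 = 3.3%.
Country 2: TFP = 8.3 − 5.424 − 1.508 = 1.368%.
Difference = 3.3 − (1.368) = 1.932 pp.

1.93 percentage points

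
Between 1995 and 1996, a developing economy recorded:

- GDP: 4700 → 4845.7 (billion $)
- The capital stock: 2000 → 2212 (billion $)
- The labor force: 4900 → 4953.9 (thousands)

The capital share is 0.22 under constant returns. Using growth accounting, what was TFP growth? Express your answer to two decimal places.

-0.09%

GDP growth = (4845.7 − 4700) / 4700 = 3.1%.
The capital stock growth = (2212 − 2000) / 2000 = 10.6%.
The labor force growth = (4953.9 − 4900) / 4900 = 1.1%.
Labor's share = 1 − 0.22 = 0.78.
The capital stock: 0.22 × 10.6 = 2.332 pp.
The labor force: 0.78 × 1.1 = 0.858 pp.
TFP growth = 3.1 − 3.19 = -0.09%.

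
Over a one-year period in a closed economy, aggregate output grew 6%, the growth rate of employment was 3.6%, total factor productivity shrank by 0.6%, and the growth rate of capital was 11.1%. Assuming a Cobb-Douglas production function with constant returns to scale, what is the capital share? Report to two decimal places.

gY = gA + α·gK + (1−α)·gL, so gY − gA − gL = α(gK − gL).
6 + 0.6 − 3.6 = α × (11.1 − 3.6).
3 = 7.5 α, so α = 0.4.

0.40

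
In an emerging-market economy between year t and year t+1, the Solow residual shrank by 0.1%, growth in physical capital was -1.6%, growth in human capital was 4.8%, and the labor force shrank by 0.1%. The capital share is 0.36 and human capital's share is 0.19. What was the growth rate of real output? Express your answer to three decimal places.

Real output growth was 0.191%.

Labor's share = 1 − 0.36 − 0.19 = 0.45.
Physical capital: 0.36 × (-1.6) = -0.576 pp.
Human capital: 0.19 × 4.8 = 0.912 pp.
The labor force: 0.45 × (-0.1) = -0.045 pp.
Output growth = -0.1 + 0.291 = 0.191%.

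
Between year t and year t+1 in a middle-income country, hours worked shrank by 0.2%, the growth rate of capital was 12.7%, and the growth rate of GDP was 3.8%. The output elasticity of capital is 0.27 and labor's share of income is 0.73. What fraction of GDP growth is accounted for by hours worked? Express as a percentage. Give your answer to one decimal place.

Hours worked accounted for -3.8% of growth.

Labor's share = 1 − 0.27 = 0.73.
Hours worked contributed 0.73 × (-0.2) = -0.146 pp.
Share of growth = -0.146 / 3.8 × 100 = -3.842%.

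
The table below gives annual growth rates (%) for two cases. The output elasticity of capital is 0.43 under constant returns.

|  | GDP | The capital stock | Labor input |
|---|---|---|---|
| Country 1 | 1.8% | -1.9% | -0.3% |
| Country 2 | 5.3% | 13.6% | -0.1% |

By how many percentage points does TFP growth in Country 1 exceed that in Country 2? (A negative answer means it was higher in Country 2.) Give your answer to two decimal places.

3.28 percentage points

Labor's share = 1 − 0.43 = 0.57.
Country 1: TFP = 1.8 + 0.817 + 0.171 = 2.788%.
Country 2: TFP = 5.3 − 5.848 + 0.057 = -0.491%.
Difference = 2.788 − (-0.491) = 3.279 pp.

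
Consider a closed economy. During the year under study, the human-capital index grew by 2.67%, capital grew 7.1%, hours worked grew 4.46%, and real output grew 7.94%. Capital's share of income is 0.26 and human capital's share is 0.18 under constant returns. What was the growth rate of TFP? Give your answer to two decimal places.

Labor's share = 1 − 0.26 − 0.18 = 0.56.
Capital: 0.26 × 7.1 = 1.846 pp.
The human-capital index: 0.18 × 2.67 = 0.4806 pp.
Hours worked: 0.56 × 4.46 = 2.4976 pp.
TFP growth = 7.94 − 4.8242 = 3.1158%.

TFP growth was 3.12%.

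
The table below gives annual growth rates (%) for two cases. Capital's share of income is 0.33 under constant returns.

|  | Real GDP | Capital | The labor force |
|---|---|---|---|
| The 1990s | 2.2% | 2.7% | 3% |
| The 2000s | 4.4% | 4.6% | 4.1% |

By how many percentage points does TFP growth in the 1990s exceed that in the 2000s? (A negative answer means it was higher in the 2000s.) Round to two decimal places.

Labor's share = 1 − 0.33 = 0.67.
The 1990s: TFP = 2.2 − 0.891 − 2.01 = -0.701%.
The 2000s: TFP = 4.4 − 1.518 − 2.747 = 0.135%.
Difference = -0.701 − (0.135) = -0.836 pp.

-0.84 percentage points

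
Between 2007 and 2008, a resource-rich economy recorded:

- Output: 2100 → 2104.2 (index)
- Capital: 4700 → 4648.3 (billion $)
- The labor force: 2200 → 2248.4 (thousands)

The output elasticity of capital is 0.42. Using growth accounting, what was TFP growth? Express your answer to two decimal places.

Output growth = (2104.2 − 2100) / 2100 = 0.2%.
Capital growth = (4648.3 − 4700) / 4700 = -1.1%.
The labor force growth = (2248.4 − 2200) / 2200 = 2.2%.
Labor's share = 1 − 0.42 = 0.58.
Capital: 0.42 × (-1.1) = -0.462 pp.
The labor force: 0.58 × 2.2 = 1.276 pp.
TFP growth = 0.2 − 0.814 = -0.614%.

-0.61%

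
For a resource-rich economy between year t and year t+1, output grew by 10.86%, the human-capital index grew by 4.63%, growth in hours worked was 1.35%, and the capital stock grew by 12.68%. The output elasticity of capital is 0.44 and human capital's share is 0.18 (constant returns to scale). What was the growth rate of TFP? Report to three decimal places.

3.934%

Labor's share = 1 − 0.44 − 0.18 = 0.38.
The capital stock: 0.44 × 12.68 = 5.5792 pp.
The human-capital index: 0.18 × 4.63 = 0.8334 pp.
Hours worked: 0.38 × 1.35 = 0.513 pp.
TFP growth = 10.86 − 6.9256 = 3.9344%.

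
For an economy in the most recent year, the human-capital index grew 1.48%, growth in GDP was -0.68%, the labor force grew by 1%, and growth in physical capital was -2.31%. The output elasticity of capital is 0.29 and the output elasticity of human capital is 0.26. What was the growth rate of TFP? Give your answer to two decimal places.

-0.84%

Labor's share = 1 − 0.29 − 0.26 = 0.45.
Physical capital: 0.29 × (-2.31) = -0.6699 pp.
The human-capital index: 0.26 × 1.48 = 0.3848 pp.
The labor force: 0.45 × 1 = 0.45 pp.
TFP growth = -0.68 − 0.1649 = -0.8449%.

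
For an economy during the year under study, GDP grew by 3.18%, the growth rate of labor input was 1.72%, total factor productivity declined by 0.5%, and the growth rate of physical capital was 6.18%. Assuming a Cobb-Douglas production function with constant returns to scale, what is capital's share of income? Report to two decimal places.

Capital's share of income is 0.44.

gY = gA + α·gK + (1−α)·gL, so gY − gA − gL = α(gK − gL).
3.18 + 0.5 − 1.72 = α × (6.18 − 1.72).
1.96 = 4.46 α, so α = 0.4395.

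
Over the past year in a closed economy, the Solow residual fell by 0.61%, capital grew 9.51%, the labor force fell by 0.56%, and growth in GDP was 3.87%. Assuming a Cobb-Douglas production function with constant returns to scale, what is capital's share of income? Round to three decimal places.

α = 0.500

gY = gA + α·gK + (1−α)·gL, so gY − gA − gL = α(gK − gL).
3.87 + 0.61 + 0.56 = α × (9.51 − (-0.56)).
5.04 = 10.07 α, so α = 0.5005.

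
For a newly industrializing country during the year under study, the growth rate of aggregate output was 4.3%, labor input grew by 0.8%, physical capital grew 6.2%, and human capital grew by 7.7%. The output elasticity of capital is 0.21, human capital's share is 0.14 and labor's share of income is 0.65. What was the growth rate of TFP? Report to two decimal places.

Labor's share = 1 − 0.21 − 0.14 = 0.65.
Physical capital: 0.21 × 6.2 = 1.302 pp.
Human capital: 0.14 × 7.7 = 1.078 pp.
Labor input: 0.65 × 0.8 = 0.52 pp.
TFP growth = 4.3 − 2.9 = 1.4%.

1.40%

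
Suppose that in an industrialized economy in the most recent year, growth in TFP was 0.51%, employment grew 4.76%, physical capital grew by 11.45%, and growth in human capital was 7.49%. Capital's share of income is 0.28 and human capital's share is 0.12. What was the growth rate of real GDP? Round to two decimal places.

7.47%

Labor's share = 1 − 0.28 − 0.12 = 0.6.
Physical capital: 0.28 × 11.45 = 3.206 pp.
Human capital: 0.12 × 7.49 = 0.8988 pp.
Employment: 0.6 × 4.76 = 2.856 pp.
Output growth = 0.51 + 6.9608 = 7.4708%.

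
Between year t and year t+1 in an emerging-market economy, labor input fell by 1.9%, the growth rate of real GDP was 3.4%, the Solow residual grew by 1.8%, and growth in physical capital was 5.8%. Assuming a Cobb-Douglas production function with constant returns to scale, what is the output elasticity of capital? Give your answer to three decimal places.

α = 0.455

gY = gA + α·gK + (1−α)·gL, so gY − gA − gL = α(gK − gL).
3.4 − 1.8 + 1.9 = α × (5.8 − (-1.9)).
3.5 = 7.7 α, so α = 0.45455.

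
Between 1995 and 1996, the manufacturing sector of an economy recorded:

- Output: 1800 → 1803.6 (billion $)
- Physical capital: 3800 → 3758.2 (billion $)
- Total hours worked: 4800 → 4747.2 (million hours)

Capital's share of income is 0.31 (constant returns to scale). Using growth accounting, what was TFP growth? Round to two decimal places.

TFP growth was 1.30%.

Output growth = (1803.6 − 1800) / 1800 = 0.2%.
Physical capital growth = (3758.2 − 3800) / 3800 = -1.1%.
Total hours worked growth = (4747.2 − 4800) / 4800 = -1.1%.
Labor's share = 1 − 0.31 = 0.69.
Physical capital: 0.31 × (-1.1) = -0.341 pp.
Total hours worked: 0.69 × (-1.1) = -0.759 pp.
TFP growth = 0.2 + 1.1 = 1.3%.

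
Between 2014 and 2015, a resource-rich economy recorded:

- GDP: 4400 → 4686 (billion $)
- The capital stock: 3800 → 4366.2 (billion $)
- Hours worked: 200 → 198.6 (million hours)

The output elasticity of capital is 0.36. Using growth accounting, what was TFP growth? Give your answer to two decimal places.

1.58%

GDP growth = (4686 − 4400) / 4400 = 6.5%.
The capital stock growth = (4366.2 − 3800) / 3800 = 14.9%.
Hours worked growth = (198.6 − 200) / 200 = -0.7%.
Labor's share = 1 − 0.36 = 0.64.
The capital stock: 0.36 × 14.9 = 5.364 pp.
Hours worked: 0.64 × (-0.7) = -0.448 pp.
TFP growth = 6.5 − 4.916 = 1.584%.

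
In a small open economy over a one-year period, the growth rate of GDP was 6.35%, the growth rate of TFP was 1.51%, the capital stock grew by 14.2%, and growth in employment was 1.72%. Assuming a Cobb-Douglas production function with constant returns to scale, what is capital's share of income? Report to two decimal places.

gY = gA + α·gK + (1−α)·gL, so gY − gA − gL = α(gK − gL).
6.35 − 1.51 − 1.72 = α × (14.2 − 1.72).
3.12 = 12.48 α, so α = 0.25.

0.25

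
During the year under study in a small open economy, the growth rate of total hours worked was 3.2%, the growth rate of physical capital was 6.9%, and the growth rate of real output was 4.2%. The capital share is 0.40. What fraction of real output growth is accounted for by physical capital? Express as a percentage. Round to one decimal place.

Physical capital contributed 0.4 × 6.9 = 2.76 pp.
Share of growth = 2.76 / 4.2 × 100 = 65.714%.

Physical capital accounted for 65.7% of growth.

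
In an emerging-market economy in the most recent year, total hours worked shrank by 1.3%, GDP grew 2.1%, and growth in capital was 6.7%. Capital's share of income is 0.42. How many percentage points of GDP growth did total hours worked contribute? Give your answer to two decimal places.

Labor's share = 1 − 0.42 = 0.58.
Contribution = share × growth = 0.58 × (-1.3) = -0.754 pp.

-0.75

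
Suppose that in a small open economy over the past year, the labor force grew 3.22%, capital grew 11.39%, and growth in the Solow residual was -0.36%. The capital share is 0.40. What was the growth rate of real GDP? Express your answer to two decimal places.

Real GDP grew 6.13%.

Labor's share = 1 − 0.4 = 0.6.
Capital: 0.4 × 11.39 = 4.556 pp.
The labor force: 0.6 × 3.22 = 1.932 pp.
Output growth = -0.36 + 6.488 = 6.128%.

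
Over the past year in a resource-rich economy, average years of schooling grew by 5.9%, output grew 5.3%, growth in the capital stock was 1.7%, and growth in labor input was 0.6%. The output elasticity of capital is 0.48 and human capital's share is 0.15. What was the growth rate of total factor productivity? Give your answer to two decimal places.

3.38%

Labor's share = 1 − 0.48 − 0.15 = 0.37.
The capital stock: 0.48 × 1.7 = 0.816 pp.
Average years of schooling: 0.15 × 5.9 = 0.885 pp.
Labor input: 0.37 × 0.6 = 0.222 pp.
TFP growth = 5.3 − 1.923 = 3.377%.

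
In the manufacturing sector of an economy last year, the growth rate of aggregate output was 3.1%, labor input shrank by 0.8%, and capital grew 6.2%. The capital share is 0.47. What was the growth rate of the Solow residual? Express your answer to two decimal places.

Labor's share = 1 − 0.47 = 0.53.
Capital: 0.47 × 6.2 = 2.914 pp.
Labor input: 0.53 × (-0.8) = -0.424 pp.
TFP growth = 3.1 − 2.49 = 0.61%.

0.61%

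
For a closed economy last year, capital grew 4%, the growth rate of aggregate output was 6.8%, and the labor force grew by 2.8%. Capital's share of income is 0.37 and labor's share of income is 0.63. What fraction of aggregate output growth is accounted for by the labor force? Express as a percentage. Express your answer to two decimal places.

Labor's share = 1 − 0.37 = 0.63.
The labor force contributed 0.63 × 2.8 = 1.764 pp.
Share of growth = 1.764 / 6.8 × 100 = 25.9412%.

The labor force accounted for 25.94% of growth.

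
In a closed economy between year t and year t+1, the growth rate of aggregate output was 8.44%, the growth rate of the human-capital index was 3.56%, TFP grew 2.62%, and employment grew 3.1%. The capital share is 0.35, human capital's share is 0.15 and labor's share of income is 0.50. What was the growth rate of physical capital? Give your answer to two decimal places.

Physical capital growth was 10.67%.

Labor's share = 1 − 0.35 − 0.15 = 0.5.
gY = gA + 0.15×3.56 + 0.5×3.1 + 0.35×g.
0.35×g = 8.44 − 2.62 − 2.084 = 3.736.
g = 3.736 / 0.35 = 10.6743%.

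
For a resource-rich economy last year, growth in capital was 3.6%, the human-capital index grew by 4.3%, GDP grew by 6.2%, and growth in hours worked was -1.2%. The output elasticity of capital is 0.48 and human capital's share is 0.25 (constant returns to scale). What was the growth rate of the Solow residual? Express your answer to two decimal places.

Labor's share = 1 − 0.48 − 0.25 = 0.27.
Capital: 0.48 × 3.6 = 1.728 pp.
The human-capital index: 0.25 × 4.3 = 1.075 pp.
Hours worked: 0.27 × (-1.2) = -0.324 pp.
TFP growth = 6.2 − 2.479 = 3.721%.

3.72%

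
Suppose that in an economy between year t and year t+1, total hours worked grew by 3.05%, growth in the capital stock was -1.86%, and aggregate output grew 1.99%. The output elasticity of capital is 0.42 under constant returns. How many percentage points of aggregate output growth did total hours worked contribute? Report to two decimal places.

1.77 pp

Labor's share = 1 − 0.42 = 0.58.
Contribution = share × growth = 0.58 × 3.05 = 1.769 pp.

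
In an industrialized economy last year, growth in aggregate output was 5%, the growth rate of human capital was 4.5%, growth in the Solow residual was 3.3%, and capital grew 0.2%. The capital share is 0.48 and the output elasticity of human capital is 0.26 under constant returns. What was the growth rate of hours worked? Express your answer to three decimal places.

Labor's share = 1 − 0.48 − 0.26 = 0.26.
gY = gA + 0.48×0.2 + 0.26×4.5 + 0.26×g.
0.26×g = 5 − 3.3 − 1.266 = 0.434.
g = 0.434 / 0.26 = 1.66923%.

Hours worked growth was 1.669%.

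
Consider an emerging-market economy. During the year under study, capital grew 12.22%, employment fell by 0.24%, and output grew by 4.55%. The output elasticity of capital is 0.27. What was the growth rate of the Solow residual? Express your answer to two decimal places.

The Solow residual growth was 1.43%.

Labor's share = 1 − 0.27 = 0.73.
Capital: 0.27 × 12.22 = 3.2994 pp.
Employment: 0.73 × (-0.24) = -0.1752 pp.
TFP growth = 4.55 − 3.1242 = 1.4258%.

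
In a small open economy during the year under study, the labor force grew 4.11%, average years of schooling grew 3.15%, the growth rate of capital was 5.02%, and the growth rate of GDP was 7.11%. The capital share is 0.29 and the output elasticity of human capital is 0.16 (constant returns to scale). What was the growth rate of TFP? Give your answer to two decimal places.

Labor's share = 1 − 0.29 − 0.16 = 0.55.
Capital: 0.29 × 5.02 = 1.4558 pp.
Average years of schooling: 0.16 × 3.15 = 0.504 pp.
The labor force: 0.55 × 4.11 = 2.2605 pp.
TFP growth = 7.11 − 4.2203 = 2.8897%.

TFP growth was 2.89%.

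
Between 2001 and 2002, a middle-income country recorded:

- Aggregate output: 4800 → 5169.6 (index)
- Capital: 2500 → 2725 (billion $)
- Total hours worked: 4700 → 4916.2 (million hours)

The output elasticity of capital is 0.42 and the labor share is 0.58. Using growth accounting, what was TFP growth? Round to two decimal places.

Aggregate output growth = (5169.6 − 4800) / 4800 = 7.7%.
Capital growth = (2725 − 2500) / 2500 = 9%.
Total hours worked growth = (4916.2 − 4700) / 4700 = 4.6%.
Labor's share = 1 − 0.42 = 0.58.
Capital: 0.42 × 9 = 3.78 pp.
Total hours worked: 0.58 × 4.6 = 2.668 pp.
TFP growth = 7.7 − 6.448 = 1.252%.

1.25%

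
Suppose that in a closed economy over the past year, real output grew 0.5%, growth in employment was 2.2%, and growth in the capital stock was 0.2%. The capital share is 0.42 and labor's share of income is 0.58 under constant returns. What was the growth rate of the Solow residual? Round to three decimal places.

Labor's share = 1 − 0.42 = 0.58.
The capital stock: 0.42 × 0.2 = 0.084 pp.
Employment: 0.58 × 2.2 = 1.276 pp.
TFP growth = 0.5 − 1.36 = -0.86%.

-0.860%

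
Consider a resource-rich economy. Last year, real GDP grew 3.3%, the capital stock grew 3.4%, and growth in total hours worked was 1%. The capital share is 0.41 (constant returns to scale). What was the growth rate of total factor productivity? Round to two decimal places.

1.32%

Labor's share = 1 − 0.41 = 0.59.
The capital stock: 0.41 × 3.4 = 1.394 pp.
Total hours worked: 0.59 × 1 = 0.59 pp.
TFP growth = 3.3 − 1.984 = 1.316%.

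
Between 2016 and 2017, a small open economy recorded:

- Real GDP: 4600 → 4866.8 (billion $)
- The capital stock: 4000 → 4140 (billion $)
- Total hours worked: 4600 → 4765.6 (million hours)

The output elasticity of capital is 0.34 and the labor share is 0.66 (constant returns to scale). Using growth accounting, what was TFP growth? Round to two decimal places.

TFP growth was 2.23%.

Real GDP growth = (4866.8 − 4600) / 4600 = 5.8%.
The capital stock growth = (4140 − 4000) / 4000 = 3.5%.
Total hours worked growth = (4765.6 − 4600) / 4600 = 3.6%.
Labor's share = 1 − 0.34 = 0.66.
The capital stock: 0.34 × 3.5 = 1.19 pp.
Total hours worked: 0.66 × 3.6 = 2.376 pp.
TFP growth = 5.8 − 3.566 = 2.234%.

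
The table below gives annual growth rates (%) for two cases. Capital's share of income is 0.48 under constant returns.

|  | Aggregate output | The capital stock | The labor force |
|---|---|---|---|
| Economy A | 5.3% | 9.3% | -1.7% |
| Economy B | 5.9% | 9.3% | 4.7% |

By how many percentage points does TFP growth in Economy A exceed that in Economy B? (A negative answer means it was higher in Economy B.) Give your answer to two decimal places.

2.73 percentage points

Labor's share = 1 − 0.48 = 0.52.
Economy A: TFP = 5.3 − 4.464 + 0.884 = 1.72%.
Economy B: TFP = 5.9 − 4.464 − 2.444 = -1.008%.
Difference = 1.72 − (-1.008) = 2.728 pp.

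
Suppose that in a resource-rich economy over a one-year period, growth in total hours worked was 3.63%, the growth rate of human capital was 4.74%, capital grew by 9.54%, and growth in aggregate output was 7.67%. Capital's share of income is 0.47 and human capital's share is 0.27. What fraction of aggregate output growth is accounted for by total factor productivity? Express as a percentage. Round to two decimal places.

Labor's share = 1 − 0.47 − 0.27 = 0.26.
Capital: 0.47 × 9.54 = 4.4838 pp.
Human capital: 0.27 × 4.74 = 1.2798 pp.
Total hours worked: 0.26 × 3.63 = 0.9438 pp.
TFP growth = 7.67 − 6.7074 = 0.9626%.
TFP share of growth = 0.9626 / 7.67 × 100 = 12.5502%.

Total factor productivity accounted for 12.55% of growth.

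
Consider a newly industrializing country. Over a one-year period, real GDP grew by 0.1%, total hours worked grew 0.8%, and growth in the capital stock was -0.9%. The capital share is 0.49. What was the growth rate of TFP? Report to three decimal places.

Labor's share = 1 − 0.49 = 0.51.
The capital stock: 0.49 × (-0.9) = -0.441 pp.
Total hours worked: 0.51 × 0.8 = 0.408 pp.
TFP growth = 0.1 + 0.033 = 0.133%.

0.133%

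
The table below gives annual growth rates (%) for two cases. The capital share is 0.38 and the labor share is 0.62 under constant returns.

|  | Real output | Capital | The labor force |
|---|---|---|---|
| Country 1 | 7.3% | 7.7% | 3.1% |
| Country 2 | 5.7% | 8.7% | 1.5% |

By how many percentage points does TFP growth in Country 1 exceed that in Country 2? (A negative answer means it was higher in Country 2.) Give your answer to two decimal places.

Labor's share = 1 − 0.38 = 0.62.
Country 1: TFP = 7.3 − 2.926 − 1.922 = 2.452%.
Country 2: TFP = 5.7 − 3.306 − 0.93 = 1.464%.
Difference = 2.452 − (1.464) = 0.988 pp.

0.99 percentage points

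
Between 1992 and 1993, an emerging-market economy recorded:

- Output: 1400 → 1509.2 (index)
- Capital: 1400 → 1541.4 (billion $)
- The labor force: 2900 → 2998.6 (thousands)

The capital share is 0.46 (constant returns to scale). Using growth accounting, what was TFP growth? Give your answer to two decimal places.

Output growth = (1509.2 − 1400) / 1400 = 7.8%.
Capital growth = (1541.4 − 1400) / 1400 = 10.1%.
The labor force growth = (2998.6 − 2900) / 2900 = 3.4%.
Labor's share = 1 − 0.46 = 0.54.
Capital: 0.46 × 10.1 = 4.646 pp.
The labor force: 0.54 × 3.4 = 1.836 pp.
TFP growth = 7.8 − 6.482 = 1.318%.

1.32%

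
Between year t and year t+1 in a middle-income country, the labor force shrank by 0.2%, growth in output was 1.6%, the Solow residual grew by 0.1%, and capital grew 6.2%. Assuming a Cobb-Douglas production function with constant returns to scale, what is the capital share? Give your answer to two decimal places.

gY = gA + α·gK + (1−α)·gL, so gY − gA − gL = α(gK − gL).
1.6 − 0.1 + 0.2 = α × (6.2 − (-0.2)).
1.7 = 6.4 α, so α = 0.2656.

0.27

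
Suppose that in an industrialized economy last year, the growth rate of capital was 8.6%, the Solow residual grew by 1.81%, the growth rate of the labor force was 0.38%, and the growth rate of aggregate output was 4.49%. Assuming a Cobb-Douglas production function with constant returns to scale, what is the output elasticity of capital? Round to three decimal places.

α = 0.280

gY = gA + α·gK + (1−α)·gL, so gY − gA − gL = α(gK − gL).
4.49 − 1.81 − 0.38 = α × (8.6 − 0.38).
2.3 = 8.22 α, so α = 0.27981.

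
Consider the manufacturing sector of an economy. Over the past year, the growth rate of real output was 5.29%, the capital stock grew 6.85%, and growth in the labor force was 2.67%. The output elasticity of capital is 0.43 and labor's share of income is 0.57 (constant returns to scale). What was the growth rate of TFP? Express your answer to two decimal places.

Labor's share = 1 − 0.43 = 0.57.
The capital stock: 0.43 × 6.85 = 2.9455 pp.
The labor force: 0.57 × 2.67 = 1.5219 pp.
TFP growth = 5.29 − 4.4674 = 0.8226%.

TFP growth was 0.82%.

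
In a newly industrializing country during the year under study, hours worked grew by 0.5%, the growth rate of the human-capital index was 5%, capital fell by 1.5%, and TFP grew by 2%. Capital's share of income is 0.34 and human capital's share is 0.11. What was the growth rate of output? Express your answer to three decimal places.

Labor's share = 1 − 0.34 − 0.11 = 0.55.
Capital: 0.34 × (-1.5) = -0.51 pp.
The human-capital index: 0.11 × 5 = 0.55 pp.
Hours worked: 0.55 × 0.5 = 0.275 pp.
Output growth = 2 + 0.315 = 2.315%.

Output growth was 2.315%.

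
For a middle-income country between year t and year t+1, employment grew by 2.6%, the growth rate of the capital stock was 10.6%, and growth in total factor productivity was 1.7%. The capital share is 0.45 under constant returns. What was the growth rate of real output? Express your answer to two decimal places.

Labor's share = 1 − 0.45 = 0.55.
The capital stock: 0.45 × 10.6 = 4.77 pp.
Employment: 0.55 × 2.6 = 1.43 pp.
Output growth = 1.7 + 6.2 = 7.9%.

Real output growth was 7.90%.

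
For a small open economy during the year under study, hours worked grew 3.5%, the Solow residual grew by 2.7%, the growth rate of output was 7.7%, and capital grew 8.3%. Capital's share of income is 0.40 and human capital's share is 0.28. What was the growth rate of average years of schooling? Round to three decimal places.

Labor's share = 1 − 0.4 − 0.28 = 0.32.
gY = gA + 0.4×8.3 + 0.32×3.5 + 0.28×g.
0.28×g = 7.7 − 2.7 − 4.44 = 0.56.
g = 0.56 / 0.28 = 2%.

Average years of schooling growth was 2.000%.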